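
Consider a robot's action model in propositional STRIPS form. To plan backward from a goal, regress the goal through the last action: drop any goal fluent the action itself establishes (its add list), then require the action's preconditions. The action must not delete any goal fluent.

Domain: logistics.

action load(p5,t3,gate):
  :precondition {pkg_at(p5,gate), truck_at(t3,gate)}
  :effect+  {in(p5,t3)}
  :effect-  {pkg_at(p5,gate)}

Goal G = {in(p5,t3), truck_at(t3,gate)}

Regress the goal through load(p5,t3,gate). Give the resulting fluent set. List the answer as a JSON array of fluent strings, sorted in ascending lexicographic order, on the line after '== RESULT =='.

Compute (G \ add) ∪ pre:
  G ∩ del = {}  (empty — regression defined)
  G \ add = {in(p5,t3), truck_at(t3,gate)} \ {in(p5,t3)} = {truck_at(t3,gate)}
  ∪ pre   = {truck_at(t3,gate)} ∪ {pkg_at(p5,gate), truck_at(t3,gate)}
          = {pkg_at(p5,gate), truck_at(t3,gate)}

== RESULT ==
["pkg_at(p5,gate)", "truck_at(t3,gate)"]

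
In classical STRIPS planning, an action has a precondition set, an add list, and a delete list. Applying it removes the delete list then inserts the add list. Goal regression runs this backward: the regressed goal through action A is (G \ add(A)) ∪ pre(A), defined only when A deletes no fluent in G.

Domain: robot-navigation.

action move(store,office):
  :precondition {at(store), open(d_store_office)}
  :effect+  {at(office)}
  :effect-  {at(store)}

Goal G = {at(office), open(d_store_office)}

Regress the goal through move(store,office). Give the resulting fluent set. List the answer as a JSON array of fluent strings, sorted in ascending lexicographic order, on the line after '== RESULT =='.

Compute (G \ add) ∪ pre:
  G ∩ del = {}  (empty — regression defined)
  G \ add = {at(office), open(d_store_office)} \ {at(office)} = {open(d_store_office)}
  ∪ pre   = {open(d_store_office)} ∪ {at(store), open(d_store_office)}
          = {at(store), open(d_store_office)}

== RESULT ==
["at(store)", "open(d_store_office)"]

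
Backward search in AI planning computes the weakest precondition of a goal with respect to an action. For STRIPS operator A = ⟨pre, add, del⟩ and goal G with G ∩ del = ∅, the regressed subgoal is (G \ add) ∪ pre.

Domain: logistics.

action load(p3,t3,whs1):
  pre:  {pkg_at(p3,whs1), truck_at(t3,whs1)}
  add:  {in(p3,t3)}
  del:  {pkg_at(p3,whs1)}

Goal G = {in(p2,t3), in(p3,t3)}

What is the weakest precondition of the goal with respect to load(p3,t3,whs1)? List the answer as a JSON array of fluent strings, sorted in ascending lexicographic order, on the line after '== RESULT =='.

Regress:
  G ∩ del = {}  (empty — regression defined)
  G \ add = {in(p2,t3), in(p3,t3)} \ {in(p3,t3)} = {in(p2,t3)}
  ∪ pre   = {in(p2,t3)} ∪ {pkg_at(p3,whs1), truck_at(t3,whs1)}
          = {in(p2,t3), pkg_at(p3,whs1), truck_at(t3,whs1)}

== RESULT ==
["in(p2,t3)", "pkg_at(p3,whs1)", "truck_at(t3,whs1)"]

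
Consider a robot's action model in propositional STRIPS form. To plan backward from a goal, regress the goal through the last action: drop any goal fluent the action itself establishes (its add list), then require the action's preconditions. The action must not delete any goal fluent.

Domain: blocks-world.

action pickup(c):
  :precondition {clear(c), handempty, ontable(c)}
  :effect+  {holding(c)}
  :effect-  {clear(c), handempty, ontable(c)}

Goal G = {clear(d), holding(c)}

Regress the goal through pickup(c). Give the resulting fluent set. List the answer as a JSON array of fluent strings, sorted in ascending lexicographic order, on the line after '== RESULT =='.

Compute (G \ add) ∪ pre:
  G ∩ del = {}  (empty — regression defined)
  G \ add = {clear(d), holding(c)} \ {holding(c)} = {clear(d)}
  ∪ pre   = {clear(d)} ∪ {clear(c), handempty, ontable(c)}
          = {clear(c), clear(d), handempty, ontable(c)}

== RESULT ==
["clear(c)", "clear(d)", "handempty", "ontable(c)"]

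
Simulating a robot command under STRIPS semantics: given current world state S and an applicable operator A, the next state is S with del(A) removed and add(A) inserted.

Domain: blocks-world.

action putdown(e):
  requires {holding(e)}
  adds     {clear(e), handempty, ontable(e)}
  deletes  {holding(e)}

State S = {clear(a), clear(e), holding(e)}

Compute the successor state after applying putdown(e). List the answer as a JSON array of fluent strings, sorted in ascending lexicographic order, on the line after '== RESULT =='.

Progress:
  pre ⊆ S: {holding(e)} ⊆ S  — applicable
  S \ del = {clear(a), clear(e)}
  ∪ add   = {clear(a), clear(e), handempty, ontable(e)}

== RESULT ==
["clear(a)", "clear(e)", "handempty", "ontable(e)"]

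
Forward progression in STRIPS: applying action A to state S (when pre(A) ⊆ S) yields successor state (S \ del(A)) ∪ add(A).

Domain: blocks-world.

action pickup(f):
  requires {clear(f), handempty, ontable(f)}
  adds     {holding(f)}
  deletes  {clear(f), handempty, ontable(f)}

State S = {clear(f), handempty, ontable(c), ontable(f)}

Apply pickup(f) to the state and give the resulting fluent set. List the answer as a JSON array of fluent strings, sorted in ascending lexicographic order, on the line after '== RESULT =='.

Progress:
  pre ⊆ S: {clear(f), handempty, ontable(f)} ⊆ S  — applicable
  S \ del = {ontable(c)}
  ∪ add   = {holding(f), ontable(c)}

== RESULT ==
["holding(f)", "ontable(c)"]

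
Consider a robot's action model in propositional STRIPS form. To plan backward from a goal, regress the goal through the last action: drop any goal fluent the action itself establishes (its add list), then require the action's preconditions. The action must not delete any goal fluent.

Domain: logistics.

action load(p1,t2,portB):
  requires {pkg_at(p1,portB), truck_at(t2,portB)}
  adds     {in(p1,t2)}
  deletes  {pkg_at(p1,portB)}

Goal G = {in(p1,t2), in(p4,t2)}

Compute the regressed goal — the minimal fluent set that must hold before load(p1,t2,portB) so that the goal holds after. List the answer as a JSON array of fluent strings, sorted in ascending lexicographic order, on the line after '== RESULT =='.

Regress:
  G ∩ del = {}  (empty — regression defined)
  G \ add = {in(p1,t2), in(p4,t2)} \ {in(p1,t2)} = {in(p4,t2)}
  ∪ pre   = {in(p4,t2)} ∪ {pkg_at(p1,portB), truck_at(t2,portB)}
          = {in(p4,t2), pkg_at(p1,portB), truck_at(t2,portB)}

== RESULT ==
["in(p4,t2)", "pkg_at(p1,portB)", "truck_at(t2,portB)"]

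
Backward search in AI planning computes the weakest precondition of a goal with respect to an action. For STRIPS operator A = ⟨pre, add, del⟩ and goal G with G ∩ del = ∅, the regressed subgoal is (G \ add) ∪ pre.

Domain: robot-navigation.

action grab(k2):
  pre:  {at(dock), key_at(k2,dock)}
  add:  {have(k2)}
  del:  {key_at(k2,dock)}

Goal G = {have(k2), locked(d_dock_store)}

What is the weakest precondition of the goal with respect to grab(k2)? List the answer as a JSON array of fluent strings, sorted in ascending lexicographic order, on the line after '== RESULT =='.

Regress:
  G ∩ del = {}  (empty — regression defined)
  G \ add = {have(k2), locked(d_dock_store)} \ {have(k2)} = {locked(d_dock_store)}
  ∪ pre   = {locked(d_dock_store)} ∪ {at(dock), key_at(k2,dock)}
          = {at(dock), key_at(k2,dock), locked(d_dock_store)}

== RESULT ==
["at(dock)", "key_at(k2,dock)", "locked(d_dock_store)"]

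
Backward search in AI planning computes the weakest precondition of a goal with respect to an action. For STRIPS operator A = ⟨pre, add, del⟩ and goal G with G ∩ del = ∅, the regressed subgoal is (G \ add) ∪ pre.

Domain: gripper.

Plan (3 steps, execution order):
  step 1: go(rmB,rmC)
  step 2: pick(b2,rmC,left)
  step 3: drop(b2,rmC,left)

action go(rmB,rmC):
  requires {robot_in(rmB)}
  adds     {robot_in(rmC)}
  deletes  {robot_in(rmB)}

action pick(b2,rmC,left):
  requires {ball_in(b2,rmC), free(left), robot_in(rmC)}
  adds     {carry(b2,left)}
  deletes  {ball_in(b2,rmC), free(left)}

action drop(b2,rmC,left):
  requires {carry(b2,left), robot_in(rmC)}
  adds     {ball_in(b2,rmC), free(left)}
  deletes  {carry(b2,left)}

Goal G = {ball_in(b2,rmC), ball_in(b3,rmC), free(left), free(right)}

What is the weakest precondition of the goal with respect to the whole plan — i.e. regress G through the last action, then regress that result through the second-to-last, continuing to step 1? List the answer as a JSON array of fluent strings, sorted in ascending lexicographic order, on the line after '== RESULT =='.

Work backward from the goal:
  through step 3 (drop(b2,rmC,left)): drop {ball_in(b2,rmC), free(left)}, keep {ball_in(b3,rmC), free(right)}, require {carry(b2,left), robot_in(rmC)}
    → {ball_in(b3,rmC), carry(b2,left), free(right), robot_in(rmC)}
  through step 2 (pick(b2,rmC,left)): drop {carry(b2,left)}, keep {ball_in(b3,rmC), free(right), robot_in(rmC)}, require {ball_in(b2,rmC), free(left), robot_in(rmC)}
    → {ball_in(b2,rmC), ball_in(b3,rmC), free(left), free(right), robot_in(rmC)}
  through step 1 (go(rmB,rmC)): drop {robot_in(rmC)}, keep {ball_in(b2,rmC), ball_in(b3,rmC), free(left), free(right)}, require {robot_in(rmB)}
    → {ball_in(b2,rmC), ball_in(b3,rmC), free(left), free(right), robot_in(rmB)}

== RESULT ==
["ball_in(b2,rmC)", "ball_in(b3,rmC)", "free(left)", "free(right)", "robot_in(rmB)"]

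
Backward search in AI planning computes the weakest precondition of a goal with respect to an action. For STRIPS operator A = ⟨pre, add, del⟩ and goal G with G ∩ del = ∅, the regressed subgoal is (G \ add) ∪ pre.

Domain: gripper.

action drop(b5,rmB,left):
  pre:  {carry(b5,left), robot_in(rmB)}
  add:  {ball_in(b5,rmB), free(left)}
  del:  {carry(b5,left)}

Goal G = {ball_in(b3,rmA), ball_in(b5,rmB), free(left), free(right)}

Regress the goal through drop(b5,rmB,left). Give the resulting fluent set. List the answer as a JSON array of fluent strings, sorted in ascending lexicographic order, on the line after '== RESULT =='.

Regress:
  G ∩ del = {}  (empty — regression defined)
  G \ add = {ball_in(b3,rmA), ball_in(b5,rmB), free(left), free(right)} \ {ball_in(b5,rmB), free(left)} = {ball_in(b3,rmA), free(right)}
  ∪ pre   = {ball_in(b3,rmA), free(right)} ∪ {carry(b5,left), robot_in(rmB)}
          = {ball_in(b3,rmA), carry(b5,left), free(right), robot_in(rmB)}

== RESULT ==
["ball_in(b3,rmA)", "carry(b5,left)", "free(right)", "robot_in(rmB)"]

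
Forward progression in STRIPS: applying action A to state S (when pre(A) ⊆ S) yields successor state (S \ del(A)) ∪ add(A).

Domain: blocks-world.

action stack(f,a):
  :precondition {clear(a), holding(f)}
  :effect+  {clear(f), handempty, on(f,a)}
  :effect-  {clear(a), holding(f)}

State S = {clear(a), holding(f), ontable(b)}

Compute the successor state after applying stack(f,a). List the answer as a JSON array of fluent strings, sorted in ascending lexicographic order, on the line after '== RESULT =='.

Progress:
  pre ⊆ S: {clear(a), holding(f)} ⊆ S  — applicable
  S \ del = {ontable(b)}
  ∪ add   = {clear(f), handempty, on(f,a), ontable(b)}

== RESULT ==
["clear(f)", "handempty", "on(f,a)", "ontable(b)"]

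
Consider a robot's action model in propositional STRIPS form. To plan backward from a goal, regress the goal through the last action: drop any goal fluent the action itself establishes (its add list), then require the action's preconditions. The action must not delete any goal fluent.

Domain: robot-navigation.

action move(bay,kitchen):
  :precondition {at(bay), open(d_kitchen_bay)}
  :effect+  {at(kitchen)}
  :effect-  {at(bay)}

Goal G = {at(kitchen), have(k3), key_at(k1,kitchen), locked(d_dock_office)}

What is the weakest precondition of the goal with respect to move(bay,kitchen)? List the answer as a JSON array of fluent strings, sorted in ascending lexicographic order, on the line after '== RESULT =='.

Compute (G \ add) ∪ pre:
  G ∩ del = {}  (empty — regression defined)
  G \ add = {at(kitchen), have(k3), key_at(k1,kitchen), locked(d_dock_office)} \ {at(kitchen)} = {have(k3), key_at(k1,kitchen), locked(d_dock_office)}
  ∪ pre   = {have(k3), key_at(k1,kitchen), locked(d_dock_office)} ∪ {at(bay), open(d_kitchen_bay)}
          = {at(bay), have(k3), key_at(k1,kitchen), locked(d_dock_office), open(d_kitchen_bay)}

== RESULT ==
["at(bay)", "have(k3)", "key_at(k1,kitchen)", "locked(d_dock_office)", "open(d_kitchen_bay)"]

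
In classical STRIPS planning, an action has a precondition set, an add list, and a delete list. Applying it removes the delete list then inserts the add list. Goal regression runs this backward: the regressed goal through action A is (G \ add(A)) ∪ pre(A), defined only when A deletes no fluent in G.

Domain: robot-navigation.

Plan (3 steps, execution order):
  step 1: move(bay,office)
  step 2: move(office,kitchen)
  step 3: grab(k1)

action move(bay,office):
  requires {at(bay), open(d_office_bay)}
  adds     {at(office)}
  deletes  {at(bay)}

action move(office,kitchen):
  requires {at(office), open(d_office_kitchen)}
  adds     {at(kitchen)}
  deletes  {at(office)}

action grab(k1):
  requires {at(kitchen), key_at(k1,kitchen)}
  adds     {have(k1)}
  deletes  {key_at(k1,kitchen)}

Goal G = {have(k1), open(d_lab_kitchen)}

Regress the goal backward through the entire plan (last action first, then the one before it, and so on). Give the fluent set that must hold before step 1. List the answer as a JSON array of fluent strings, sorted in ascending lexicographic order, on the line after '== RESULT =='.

Regress step by step:
  through step 3 (grab(k1)): drop {have(k1)}, keep {open(d_lab_kitchen)}, require {at(kitchen), key_at(k1,kitchen)}
    → {at(kitchen), key_at(k1,kitchen), open(d_lab_kitchen)}
  through step 2 (move(office,kitchen)): drop {at(kitchen)}, keep {key_at(k1,kitchen), open(d_lab_kitchen)}, require {at(office), open(d_office_kitchen)}
    → {at(office), key_at(k1,kitchen), open(d_lab_kitchen), open(d_office_kitchen)}
  through step 1 (move(bay,office)): drop {at(office)}, keep {key_at(k1,kitchen), open(d_lab_kitchen), open(d_office_kitchen)}, require {at(bay), open(d_office_bay)}
    → {at(bay), key_at(k1,kitchen), open(d_lab_kitchen), open(d_office_bay), open(d_office_kitchen)}

== RESULT ==
["at(bay)", "key_at(k1,kitchen)", "open(d_lab_kitchen)", "open(d_office_bay)", "open(d_office_kitchen)"]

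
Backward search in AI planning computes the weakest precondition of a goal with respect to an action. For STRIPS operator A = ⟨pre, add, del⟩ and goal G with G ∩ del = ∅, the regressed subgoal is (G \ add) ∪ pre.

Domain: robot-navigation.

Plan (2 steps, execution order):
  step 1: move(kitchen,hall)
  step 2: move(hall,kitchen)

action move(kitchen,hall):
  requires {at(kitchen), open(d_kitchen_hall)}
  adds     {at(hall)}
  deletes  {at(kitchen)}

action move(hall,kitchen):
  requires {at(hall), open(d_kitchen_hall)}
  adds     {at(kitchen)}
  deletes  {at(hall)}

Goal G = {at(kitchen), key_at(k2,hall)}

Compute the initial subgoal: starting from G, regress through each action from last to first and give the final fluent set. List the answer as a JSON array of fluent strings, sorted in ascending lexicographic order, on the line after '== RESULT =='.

Work backward from the goal:
  through step 2 (move(hall,kitchen)): drop {at(kitchen)}, keep {key_at(k2,hall)}, require {at(hall), open(d_kitchen_hall)}
    → {at(hall), key_at(k2,hall), open(d_kitchen_hall)}
  through step 1 (move(kitchen,hall)): drop {at(hall)}, keep {key_at(k2,hall), open(d_kitchen_hall)}, require {at(kitchen), open(d_kitchen_hall)}
    → {at(kitchen), key_at(k2,hall), open(d_kitchen_hall)}

== RESULT ==
["at(kitchen)", "key_at(k2,hall)", "open(d_kitchen_hall)"]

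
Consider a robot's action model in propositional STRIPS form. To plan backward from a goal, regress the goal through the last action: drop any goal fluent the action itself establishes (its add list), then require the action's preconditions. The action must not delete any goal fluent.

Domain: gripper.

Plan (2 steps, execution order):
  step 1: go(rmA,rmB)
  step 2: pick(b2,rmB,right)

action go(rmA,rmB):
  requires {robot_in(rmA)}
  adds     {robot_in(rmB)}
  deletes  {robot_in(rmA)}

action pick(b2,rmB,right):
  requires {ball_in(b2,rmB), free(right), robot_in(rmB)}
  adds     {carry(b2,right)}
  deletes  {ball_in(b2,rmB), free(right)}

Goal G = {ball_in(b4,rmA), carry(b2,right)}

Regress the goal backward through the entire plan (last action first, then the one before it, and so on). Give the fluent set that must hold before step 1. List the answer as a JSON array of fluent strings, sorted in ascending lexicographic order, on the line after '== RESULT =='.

Regress step by step:
  through step 2 (pick(b2,rmB,right)): drop {carry(b2,right)}, keep {ball_in(b4,rmA)}, require {ball_in(b2,rmB), free(right), robot_in(rmB)}
    → {ball_in(b2,rmB), ball_in(b4,rmA), free(right), robot_in(rmB)}
  through step 1 (go(rmA,rmB)): drop {robot_in(rmB)}, keep {ball_in(b2,rmB), ball_in(b4,rmA), free(right)}, require {robot_in(rmA)}
    → {ball_in(b2,rmB), ball_in(b4,rmA), free(right), robot_in(rmA)}

== RESULT ==
["ball_in(b2,rmB)", "ball_in(b4,rmA)", "free(right)", "robot_in(rmA)"]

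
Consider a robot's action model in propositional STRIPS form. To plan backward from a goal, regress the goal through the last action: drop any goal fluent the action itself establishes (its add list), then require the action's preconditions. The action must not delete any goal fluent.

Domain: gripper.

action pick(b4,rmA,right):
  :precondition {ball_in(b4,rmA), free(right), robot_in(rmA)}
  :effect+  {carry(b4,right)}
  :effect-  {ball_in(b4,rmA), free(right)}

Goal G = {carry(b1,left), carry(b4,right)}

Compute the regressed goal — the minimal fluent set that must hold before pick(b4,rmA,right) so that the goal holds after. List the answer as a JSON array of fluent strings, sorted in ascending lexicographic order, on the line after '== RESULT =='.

Regress:
  G ∩ del = {}  (empty — regression defined)
  G \ add = {carry(b1,left), carry(b4,right)} \ {carry(b4,right)} = {carry(b1,left)}
  ∪ pre   = {carry(b1,left)} ∪ {ball_in(b4,rmA), free(right), robot_in(rmA)}
          = {ball_in(b4,rmA), carry(b1,left), free(right), robot_in(rmA)}

== RESULT ==
["ball_in(b4,rmA)", "carry(b1,left)", "free(right)", "robot_in(rmA)"]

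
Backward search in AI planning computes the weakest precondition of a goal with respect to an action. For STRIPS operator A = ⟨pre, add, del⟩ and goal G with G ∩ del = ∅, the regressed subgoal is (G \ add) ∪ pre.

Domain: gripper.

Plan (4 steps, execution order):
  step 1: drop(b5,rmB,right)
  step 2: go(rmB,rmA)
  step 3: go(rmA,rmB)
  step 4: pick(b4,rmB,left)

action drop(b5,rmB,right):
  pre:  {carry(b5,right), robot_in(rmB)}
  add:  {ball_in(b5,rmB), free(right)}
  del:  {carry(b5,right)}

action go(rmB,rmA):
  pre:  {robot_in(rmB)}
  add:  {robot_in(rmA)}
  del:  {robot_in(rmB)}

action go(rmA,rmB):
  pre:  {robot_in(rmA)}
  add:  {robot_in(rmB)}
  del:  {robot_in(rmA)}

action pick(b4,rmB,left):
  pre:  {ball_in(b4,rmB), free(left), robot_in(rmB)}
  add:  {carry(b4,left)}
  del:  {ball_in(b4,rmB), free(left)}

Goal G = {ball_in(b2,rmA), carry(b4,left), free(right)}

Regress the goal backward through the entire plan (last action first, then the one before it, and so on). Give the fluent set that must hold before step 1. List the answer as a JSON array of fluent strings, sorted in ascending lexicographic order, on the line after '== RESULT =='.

Regress step by step:
  through step 4 (pick(b4,rmB,left)): drop {carry(b4,left)}, keep {ball_in(b2,rmA), free(right)}, require {ball_in(b4,rmB), free(left), robot_in(rmB)}
    → {ball_in(b2,rmA), ball_in(b4,rmB), free(left), free(right), robot_in(rmB)}
  through step 3 (go(rmA,rmB)): drop {robot_in(rmB)}, keep {ball_in(b2,rmA), ball_in(b4,rmB), free(left), free(right)}, require {robot_in(rmA)}
    → {ball_in(b2,rmA), ball_in(b4,rmB), free(left), free(right), robot_in(rmA)}
  through step 2 (go(rmB,rmA)): drop {robot_in(rmA)}, keep {ball_in(b2,rmA), ball_in(b4,rmB), free(left), free(right)}, require {robot_in(rmB)}
    → {ball_in(b2,rmA), ball_in(b4,rmB), free(left), free(right), robot_in(rmB)}
  through step 1 (drop(b5,rmB,right)): drop {free(right)}, keep {ball_in(b2,rmA), ball_in(b4,rmB), free(left), robot_in(rmB)}, require {carry(b5,right), robot_in(rmB)}
    → {ball_in(b2,rmA), ball_in(b4,rmB), carry(b5,right), free(left), robot_in(rmB)}

== RESULT ==
["ball_in(b2,rmA)", "ball_in(b4,rmB)", "carry(b5,right)", "free(left)", "robot_in(rmB)"]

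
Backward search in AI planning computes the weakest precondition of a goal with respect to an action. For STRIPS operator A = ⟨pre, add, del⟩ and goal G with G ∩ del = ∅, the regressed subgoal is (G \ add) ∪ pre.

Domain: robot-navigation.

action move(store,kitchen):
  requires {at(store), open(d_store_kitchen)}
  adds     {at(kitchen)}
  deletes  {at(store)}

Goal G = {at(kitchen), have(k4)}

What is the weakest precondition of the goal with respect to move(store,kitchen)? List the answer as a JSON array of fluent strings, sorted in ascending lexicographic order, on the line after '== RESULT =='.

Regress:
  G ∩ del = {}  (empty — regression defined)
  G \ add = {at(kitchen), have(k4)} \ {at(kitchen)} = {have(k4)}
  ∪ pre   = {have(k4)} ∪ {at(store), open(d_store_kitchen)}
          = {at(store), have(k4), open(d_store_kitchen)}

== RESULT ==
["at(store)", "have(k4)", "open(d_store_kitchen)"]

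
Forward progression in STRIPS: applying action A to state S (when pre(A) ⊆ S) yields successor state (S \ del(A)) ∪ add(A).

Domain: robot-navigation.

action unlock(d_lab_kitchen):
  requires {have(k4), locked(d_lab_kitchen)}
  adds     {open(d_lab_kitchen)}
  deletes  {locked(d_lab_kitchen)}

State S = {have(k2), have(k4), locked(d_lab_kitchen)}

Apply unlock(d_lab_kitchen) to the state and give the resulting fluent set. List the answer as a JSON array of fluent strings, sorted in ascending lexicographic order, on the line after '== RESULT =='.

Compute (S \ del) ∪ add:
  pre ⊆ S: {have(k4), locked(d_lab_kitchen)} ⊆ S  — applicable
  S \ del = {have(k2), have(k4)}
  ∪ add   = {have(k2), have(k4), open(d_lab_kitchen)}

== RESULT ==
["have(k2)", "have(k4)", "open(d_lab_kitchen)"]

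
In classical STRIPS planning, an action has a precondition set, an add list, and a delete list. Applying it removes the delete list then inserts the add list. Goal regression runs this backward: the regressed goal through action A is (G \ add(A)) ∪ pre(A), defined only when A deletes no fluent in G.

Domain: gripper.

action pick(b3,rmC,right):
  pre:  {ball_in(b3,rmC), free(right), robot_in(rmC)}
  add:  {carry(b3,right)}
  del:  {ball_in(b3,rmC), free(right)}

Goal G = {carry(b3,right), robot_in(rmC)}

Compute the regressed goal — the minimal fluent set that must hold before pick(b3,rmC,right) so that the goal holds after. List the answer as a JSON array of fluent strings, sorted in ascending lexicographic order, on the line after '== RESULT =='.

Regress:
  G ∩ del = {}  (empty — regression defined)
  G \ add = {carry(b3,right), robot_in(rmC)} \ {carry(b3,right)} = {robot_in(rmC)}
  ∪ pre   = {robot_in(rmC)} ∪ {ball_in(b3,rmC), free(right), robot_in(rmC)}
          = {ball_in(b3,rmC), free(right), robot_in(rmC)}

== RESULT ==
["ball_in(b3,rmC)", "free(right)", "robot_in(rmC)"]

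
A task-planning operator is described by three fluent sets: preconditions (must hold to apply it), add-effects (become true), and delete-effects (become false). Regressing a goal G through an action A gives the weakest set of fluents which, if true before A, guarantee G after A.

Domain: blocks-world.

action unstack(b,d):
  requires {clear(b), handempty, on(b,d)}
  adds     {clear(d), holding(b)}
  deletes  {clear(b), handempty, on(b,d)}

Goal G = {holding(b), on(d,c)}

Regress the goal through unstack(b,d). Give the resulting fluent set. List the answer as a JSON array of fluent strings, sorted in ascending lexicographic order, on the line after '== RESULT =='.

Regress:
  G ∩ del = {}  (empty — regression defined)
  G \ add = {holding(b), on(d,c)} \ {clear(d), holding(b)} = {on(d,c)}
  ∪ pre   = {on(d,c)} ∪ {clear(b), handempty, on(b,d)}
          = {clear(b), handempty, on(b,d), on(d,c)}

== RESULT ==
["clear(b)", "handempty", "on(b,d)", "on(d,c)"]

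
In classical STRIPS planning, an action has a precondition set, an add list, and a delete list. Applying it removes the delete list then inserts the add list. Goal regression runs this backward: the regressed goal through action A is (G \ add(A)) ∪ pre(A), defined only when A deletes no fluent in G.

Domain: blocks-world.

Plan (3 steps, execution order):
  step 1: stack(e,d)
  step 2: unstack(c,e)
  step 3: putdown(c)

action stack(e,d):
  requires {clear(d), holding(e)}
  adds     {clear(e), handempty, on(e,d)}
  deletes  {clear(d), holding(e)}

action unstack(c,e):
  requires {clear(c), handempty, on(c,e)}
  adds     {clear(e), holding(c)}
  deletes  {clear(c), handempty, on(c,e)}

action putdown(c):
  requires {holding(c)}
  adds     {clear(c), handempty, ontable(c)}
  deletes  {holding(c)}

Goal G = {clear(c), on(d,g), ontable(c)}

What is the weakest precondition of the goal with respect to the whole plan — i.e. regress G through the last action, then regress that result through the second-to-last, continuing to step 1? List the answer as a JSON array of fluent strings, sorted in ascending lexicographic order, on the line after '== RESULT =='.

Regress step by step:
  through step 3 (putdown(c)): drop {clear(c), ontable(c)}, keep {on(d,g)}, require {holding(c)}
    → {holding(c), on(d,g)}
  through step 2 (unstack(c,e)): drop {holding(c)}, keep {on(d,g)}, require {clear(c), handempty, on(c,e)}
    → {clear(c), handempty, on(c,e), on(d,g)}
  through step 1 (stack(e,d)): drop {handempty}, keep {clear(c), on(c,e), on(d,g)}, require {clear(d), holding(e)}
    → {clear(c), clear(d), holding(e), on(c,e), on(d,g)}

== RESULT ==
["clear(c)", "clear(d)", "holding(e)", "on(c,e)", "on(d,g)"]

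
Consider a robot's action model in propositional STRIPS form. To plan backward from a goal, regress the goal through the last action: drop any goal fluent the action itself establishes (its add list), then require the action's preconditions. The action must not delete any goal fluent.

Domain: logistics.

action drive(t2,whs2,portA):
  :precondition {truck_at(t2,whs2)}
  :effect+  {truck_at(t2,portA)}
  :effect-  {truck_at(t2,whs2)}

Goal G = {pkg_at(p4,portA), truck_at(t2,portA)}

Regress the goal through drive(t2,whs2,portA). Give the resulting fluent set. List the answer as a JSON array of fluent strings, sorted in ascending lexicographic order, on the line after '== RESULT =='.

Regress:
  G ∩ del = {}  (empty — regression defined)
  G \ add = {pkg_at(p4,portA), truck_at(t2,portA)} \ {truck_at(t2,portA)} = {pkg_at(p4,portA)}
  ∪ pre   = {pkg_at(p4,portA)} ∪ {truck_at(t2,whs2)}
          = {pkg_at(p4,portA), truck_at(t2,whs2)}

== RESULT ==
["pkg_at(p4,portA)", "truck_at(t2,whs2)"]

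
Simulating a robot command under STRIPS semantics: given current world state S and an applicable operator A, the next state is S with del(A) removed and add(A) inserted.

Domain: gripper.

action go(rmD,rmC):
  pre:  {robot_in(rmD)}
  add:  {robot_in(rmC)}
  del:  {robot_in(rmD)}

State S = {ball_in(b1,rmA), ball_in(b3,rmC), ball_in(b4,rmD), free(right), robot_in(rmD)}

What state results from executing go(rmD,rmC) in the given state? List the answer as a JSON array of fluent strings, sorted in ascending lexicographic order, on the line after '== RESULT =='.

Progress:
  pre ⊆ S: {robot_in(rmD)} ⊆ S  — applicable
  S \ del = {ball_in(b1,rmA), ball_in(b3,rmC), ball_in(b4,rmD), free(right)}
  ∪ add   = {ball_in(b1,rmA), ball_in(b3,rmC), ball_in(b4,rmD), free(right), robot_in(rmC)}

== RESULT ==
["ball_in(b1,rmA)", "ball_in(b3,rmC)", "ball_in(b4,rmD)", "free(right)", "robot_in(rmC)"]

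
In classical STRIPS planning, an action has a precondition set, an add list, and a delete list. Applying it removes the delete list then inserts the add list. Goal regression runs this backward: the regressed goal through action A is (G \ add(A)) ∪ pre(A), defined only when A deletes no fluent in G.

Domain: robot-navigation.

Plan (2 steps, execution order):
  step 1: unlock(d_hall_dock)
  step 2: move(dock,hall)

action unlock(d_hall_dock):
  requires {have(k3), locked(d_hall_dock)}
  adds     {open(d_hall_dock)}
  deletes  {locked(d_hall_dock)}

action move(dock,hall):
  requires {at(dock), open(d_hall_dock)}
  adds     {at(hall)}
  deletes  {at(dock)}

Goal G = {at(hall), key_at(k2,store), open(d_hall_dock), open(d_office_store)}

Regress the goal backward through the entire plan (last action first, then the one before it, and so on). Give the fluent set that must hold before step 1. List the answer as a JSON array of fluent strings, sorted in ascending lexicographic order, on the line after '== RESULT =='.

Work backward from the goal:
  through step 2 (move(dock,hall)): drop {at(hall)}, keep {key_at(k2,store), open(d_hall_dock), open(d_office_store)}, require {at(dock), open(d_hall_dock)}
    → {at(dock), key_at(k2,store), open(d_hall_dock), open(d_office_store)}
  through step 1 (unlock(d_hall_dock)): drop {open(d_hall_dock)}, keep {at(dock), key_at(k2,store), open(d_office_store)}, require {have(k3), locked(d_hall_dock)}
    → {at(dock), have(k3), key_at(k2,store), locked(d_hall_dock), open(d_office_store)}

== RESULT ==
["at(dock)", "have(k3)", "key_at(k2,store)", "locked(d_hall_dock)", "open(d_office_store)"]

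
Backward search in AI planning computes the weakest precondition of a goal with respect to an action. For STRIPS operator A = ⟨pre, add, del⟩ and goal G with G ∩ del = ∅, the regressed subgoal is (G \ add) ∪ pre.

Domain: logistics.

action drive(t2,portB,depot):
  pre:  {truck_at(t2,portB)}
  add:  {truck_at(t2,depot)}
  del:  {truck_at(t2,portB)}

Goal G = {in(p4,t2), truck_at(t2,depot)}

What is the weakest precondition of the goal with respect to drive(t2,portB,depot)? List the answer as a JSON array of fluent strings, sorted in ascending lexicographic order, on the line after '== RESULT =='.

Compute (G \ add) ∪ pre:
  G ∩ del = {}  (empty — regression defined)
  G \ add = {in(p4,t2), truck_at(t2,depot)} \ {truck_at(t2,depot)} = {in(p4,t2)}
  ∪ pre   = {in(p4,t2)} ∪ {truck_at(t2,portB)}
          = {in(p4,t2), truck_at(t2,portB)}

== RESULT ==
["in(p4,t2)", "truck_at(t2,portB)"]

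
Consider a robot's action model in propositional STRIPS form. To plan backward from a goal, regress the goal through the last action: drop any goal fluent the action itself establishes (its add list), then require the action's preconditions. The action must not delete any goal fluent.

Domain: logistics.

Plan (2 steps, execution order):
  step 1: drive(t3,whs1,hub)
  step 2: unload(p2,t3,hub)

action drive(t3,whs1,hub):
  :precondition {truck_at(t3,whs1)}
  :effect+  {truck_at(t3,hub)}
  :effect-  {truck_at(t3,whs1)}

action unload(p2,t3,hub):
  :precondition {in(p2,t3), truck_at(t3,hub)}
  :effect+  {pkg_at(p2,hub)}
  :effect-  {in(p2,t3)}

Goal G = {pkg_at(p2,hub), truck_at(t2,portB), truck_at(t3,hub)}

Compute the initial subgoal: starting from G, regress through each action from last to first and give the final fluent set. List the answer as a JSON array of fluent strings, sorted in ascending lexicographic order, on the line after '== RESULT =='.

Work backward from the goal:
  through step 2 (unload(p2,t3,hub)): drop {pkg_at(p2,hub)}, keep {truck_at(t2,portB), truck_at(t3,hub)}, require {in(p2,t3), truck_at(t3,hub)}
    → {in(p2,t3), truck_at(t2,portB), truck_at(t3,hub)}
  through step 1 (drive(t3,whs1,hub)): drop {truck_at(t3,hub)}, keep {in(p2,t3), truck_at(t2,portB)}, require {truck_at(t3,whs1)}
    → {in(p2,t3), truck_at(t2,portB), truck_at(t3,whs1)}

== RESULT ==
["in(p2,t3)", "truck_at(t2,portB)", "truck_at(t3,whs1)"]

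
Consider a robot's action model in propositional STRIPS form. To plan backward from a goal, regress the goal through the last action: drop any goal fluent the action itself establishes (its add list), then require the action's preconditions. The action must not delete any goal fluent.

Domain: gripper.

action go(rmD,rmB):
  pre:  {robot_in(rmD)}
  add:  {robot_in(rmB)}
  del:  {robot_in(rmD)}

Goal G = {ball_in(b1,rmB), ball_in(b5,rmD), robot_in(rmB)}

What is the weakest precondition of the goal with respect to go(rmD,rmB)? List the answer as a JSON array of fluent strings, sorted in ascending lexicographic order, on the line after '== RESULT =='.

Compute (G \ add) ∪ pre:
  G ∩ del = {}  (empty — regression defined)
  G \ add = {ball_in(b1,rmB), ball_in(b5,rmD), robot_in(rmB)} \ {robot_in(rmB)} = {ball_in(b1,rmB), ball_in(b5,rmD)}
  ∪ pre   = {ball_in(b1,rmB), ball_in(b5,rmD)} ∪ {robot_in(rmD)}
          = {ball_in(b1,rmB), ball_in(b5,rmD), robot_in(rmD)}

== RESULT ==
["ball_in(b1,rmB)", "ball_in(b5,rmD)", "robot_in(rmD)"]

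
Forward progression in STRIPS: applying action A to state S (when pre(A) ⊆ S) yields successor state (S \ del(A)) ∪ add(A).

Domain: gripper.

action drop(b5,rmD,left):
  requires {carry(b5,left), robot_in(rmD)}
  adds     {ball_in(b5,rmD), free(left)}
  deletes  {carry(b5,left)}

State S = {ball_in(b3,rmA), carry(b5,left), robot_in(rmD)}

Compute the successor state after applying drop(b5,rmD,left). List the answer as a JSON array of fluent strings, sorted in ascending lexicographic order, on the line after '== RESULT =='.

Compute (S \ del) ∪ add:
  pre ⊆ S: {carry(b5,left), robot_in(rmD)} ⊆ S  — applicable
  S \ del = {ball_in(b3,rmA), robot_in(rmD)}
  ∪ add   = {ball_in(b3,rmA), ball_in(b5,rmD), free(left), robot_in(rmD)}

== RESULT ==
["ball_in(b3,rmA)", "ball_in(b5,rmD)", "free(left)", "robot_in(rmD)"]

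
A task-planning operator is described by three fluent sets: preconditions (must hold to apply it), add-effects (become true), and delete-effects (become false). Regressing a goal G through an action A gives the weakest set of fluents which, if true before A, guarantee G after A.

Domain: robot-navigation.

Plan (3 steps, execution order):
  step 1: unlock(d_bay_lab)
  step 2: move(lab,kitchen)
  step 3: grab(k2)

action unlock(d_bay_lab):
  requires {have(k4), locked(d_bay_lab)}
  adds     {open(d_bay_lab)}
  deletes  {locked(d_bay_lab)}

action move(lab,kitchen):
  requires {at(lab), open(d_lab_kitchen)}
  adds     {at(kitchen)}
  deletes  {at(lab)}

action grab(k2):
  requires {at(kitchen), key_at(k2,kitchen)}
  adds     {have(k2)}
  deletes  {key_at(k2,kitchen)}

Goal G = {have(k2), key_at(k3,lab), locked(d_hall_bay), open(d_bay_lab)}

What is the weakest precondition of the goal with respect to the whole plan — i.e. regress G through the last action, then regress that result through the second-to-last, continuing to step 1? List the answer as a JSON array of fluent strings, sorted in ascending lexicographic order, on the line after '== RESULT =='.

Regress step by step:
  through step 3 (grab(k2)): drop {have(k2)}, keep {key_at(k3,lab), locked(d_hall_bay), open(d_bay_lab)}, require {at(kitchen), key_at(k2,kitchen)}
    → {at(kitchen), key_at(k2,kitchen), key_at(k3,lab), locked(d_hall_bay), open(d_bay_lab)}
  through step 2 (move(lab,kitchen)): drop {at(kitchen)}, keep {key_at(k2,kitchen), key_at(k3,lab), locked(d_hall_bay), open(d_bay_lab)}, require {at(lab), open(d_lab_kitchen)}
    → {at(lab), key_at(k2,kitchen), key_at(k3,lab), locked(d_hall_bay), open(d_bay_lab), open(d_lab_kitchen)}
  through step 1 (unlock(d_bay_lab)): drop {open(d_bay_lab)}, keep {at(lab), key_at(k2,kitchen), key_at(k3,lab), locked(d_hall_bay), open(d_lab_kitchen)}, require {have(k4), locked(d_bay_lab)}
    → {at(lab), have(k4), key_at(k2,kitchen), key_at(k3,lab), locked(d_bay_lab), locked(d_hall_bay), open(d_lab_kitchen)}

== RESULT ==
["at(lab)", "have(k4)", "key_at(k2,kitchen)", "key_at(k3,lab)", "locked(d_bay_lab)", "locked(d_hall_bay)", "open(d_lab_kitchen)"]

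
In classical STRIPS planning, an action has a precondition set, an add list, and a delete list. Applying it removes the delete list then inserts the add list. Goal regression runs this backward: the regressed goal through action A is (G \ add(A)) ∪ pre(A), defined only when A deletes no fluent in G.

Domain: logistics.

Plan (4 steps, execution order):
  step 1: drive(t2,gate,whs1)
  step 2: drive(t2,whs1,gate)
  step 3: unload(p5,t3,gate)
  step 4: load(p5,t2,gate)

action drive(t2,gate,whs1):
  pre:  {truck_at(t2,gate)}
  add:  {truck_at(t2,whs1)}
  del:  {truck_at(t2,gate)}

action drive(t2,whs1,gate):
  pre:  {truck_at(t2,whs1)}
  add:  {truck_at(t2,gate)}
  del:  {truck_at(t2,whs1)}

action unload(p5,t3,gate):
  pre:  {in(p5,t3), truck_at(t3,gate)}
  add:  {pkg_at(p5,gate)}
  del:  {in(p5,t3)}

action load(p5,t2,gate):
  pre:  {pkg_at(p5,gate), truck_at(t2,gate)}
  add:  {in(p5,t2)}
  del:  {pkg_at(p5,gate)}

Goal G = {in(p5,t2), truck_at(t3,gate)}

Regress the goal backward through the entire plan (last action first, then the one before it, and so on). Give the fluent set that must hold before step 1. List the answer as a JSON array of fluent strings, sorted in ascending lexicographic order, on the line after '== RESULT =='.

Work backward from the goal:
  through step 4 (load(p5,t2,gate)): drop {in(p5,t2)}, keep {truck_at(t3,gate)}, require {pkg_at(p5,gate), truck_at(t2,gate)}
    → {pkg_at(p5,gate), truck_at(t2,gate), truck_at(t3,gate)}
  through step 3 (unload(p5,t3,gate)): drop {pkg_at(p5,gate)}, keep {truck_at(t2,gate), truck_at(t3,gate)}, require {in(p5,t3), truck_at(t3,gate)}
    → {in(p5,t3), truck_at(t2,gate), truck_at(t3,gate)}
  through step 2 (drive(t2,whs1,gate)): drop {truck_at(t2,gate)}, keep {in(p5,t3), truck_at(t3,gate)}, require {truck_at(t2,whs1)}
    → {in(p5,t3), truck_at(t2,whs1), truck_at(t3,gate)}
  through step 1 (drive(t2,gate,whs1)): drop {truck_at(t2,whs1)}, keep {in(p5,t3), truck_at(t3,gate)}, require {truck_at(t2,gate)}
    → {in(p5,t3), truck_at(t2,gate), truck_at(t3,gate)}

== RESULT ==
["in(p5,t3)", "truck_at(t2,gate)", "truck_at(t3,gate)"]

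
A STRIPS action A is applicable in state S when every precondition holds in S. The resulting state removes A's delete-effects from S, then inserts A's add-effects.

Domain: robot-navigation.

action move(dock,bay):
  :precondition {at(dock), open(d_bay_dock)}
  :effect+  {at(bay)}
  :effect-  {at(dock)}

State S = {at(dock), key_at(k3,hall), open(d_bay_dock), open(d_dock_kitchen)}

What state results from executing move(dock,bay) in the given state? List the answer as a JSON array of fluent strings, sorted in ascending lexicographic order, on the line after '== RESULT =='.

Compute (S \ del) ∪ add:
  pre ⊆ S: {at(dock), open(d_bay_dock)} ⊆ S  — applicable
  S \ del = {key_at(k3,hall), open(d_bay_dock), open(d_dock_kitchen)}
  ∪ add   = {at(bay), key_at(k3,hall), open(d_bay_dock), open(d_dock_kitchen)}

== RESULT ==
["at(bay)", "key_at(k3,hall)", "open(d_bay_dock)", "open(d_dock_kitchen)"]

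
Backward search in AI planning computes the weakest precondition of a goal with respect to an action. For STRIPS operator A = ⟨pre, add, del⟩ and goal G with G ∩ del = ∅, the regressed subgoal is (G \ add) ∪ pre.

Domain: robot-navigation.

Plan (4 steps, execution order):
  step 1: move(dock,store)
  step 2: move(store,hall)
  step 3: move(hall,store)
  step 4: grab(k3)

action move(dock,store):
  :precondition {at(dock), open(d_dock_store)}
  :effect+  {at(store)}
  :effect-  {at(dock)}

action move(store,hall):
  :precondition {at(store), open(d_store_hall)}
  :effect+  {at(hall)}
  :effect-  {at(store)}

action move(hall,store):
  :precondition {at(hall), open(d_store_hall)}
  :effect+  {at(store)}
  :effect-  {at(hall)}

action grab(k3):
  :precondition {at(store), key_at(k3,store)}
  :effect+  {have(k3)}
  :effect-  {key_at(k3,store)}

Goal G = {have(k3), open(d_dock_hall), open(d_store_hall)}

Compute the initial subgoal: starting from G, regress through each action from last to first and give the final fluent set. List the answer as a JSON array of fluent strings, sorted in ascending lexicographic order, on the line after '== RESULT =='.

Regress step by step:
  through step 4 (grab(k3)): drop {have(k3)}, keep {open(d_dock_hall), open(d_store_hall)}, require {at(store), key_at(k3,store)}
    → {at(store), key_at(k3,store), open(d_dock_hall), open(d_store_hall)}
  through step 3 (move(hall,store)): drop {at(store)}, keep {key_at(k3,store), open(d_dock_hall), open(d_store_hall)}, require {at(hall), open(d_store_hall)}
    → {at(hall), key_at(k3,store), open(d_dock_hall), open(d_store_hall)}
  through step 2 (move(store,hall)): drop {at(hall)}, keep {key_at(k3,store), open(d_dock_hall), open(d_store_hall)}, require {at(store), open(d_store_hall)}
    → {at(store), key_at(k3,store), open(d_dock_hall), open(d_store_hall)}
  through step 1 (move(dock,store)): drop {at(store)}, keep {key_at(k3,store), open(d_dock_hall), open(d_store_hall)}, require {at(dock), open(d_dock_store)}
    → {at(dock), key_at(k3,store), open(d_dock_hall), open(d_dock_store), open(d_store_hall)}

== RESULT ==
["at(dock)", "key_at(k3,store)", "open(d_dock_hall)", "open(d_dock_store)", "open(d_store_hall)"]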